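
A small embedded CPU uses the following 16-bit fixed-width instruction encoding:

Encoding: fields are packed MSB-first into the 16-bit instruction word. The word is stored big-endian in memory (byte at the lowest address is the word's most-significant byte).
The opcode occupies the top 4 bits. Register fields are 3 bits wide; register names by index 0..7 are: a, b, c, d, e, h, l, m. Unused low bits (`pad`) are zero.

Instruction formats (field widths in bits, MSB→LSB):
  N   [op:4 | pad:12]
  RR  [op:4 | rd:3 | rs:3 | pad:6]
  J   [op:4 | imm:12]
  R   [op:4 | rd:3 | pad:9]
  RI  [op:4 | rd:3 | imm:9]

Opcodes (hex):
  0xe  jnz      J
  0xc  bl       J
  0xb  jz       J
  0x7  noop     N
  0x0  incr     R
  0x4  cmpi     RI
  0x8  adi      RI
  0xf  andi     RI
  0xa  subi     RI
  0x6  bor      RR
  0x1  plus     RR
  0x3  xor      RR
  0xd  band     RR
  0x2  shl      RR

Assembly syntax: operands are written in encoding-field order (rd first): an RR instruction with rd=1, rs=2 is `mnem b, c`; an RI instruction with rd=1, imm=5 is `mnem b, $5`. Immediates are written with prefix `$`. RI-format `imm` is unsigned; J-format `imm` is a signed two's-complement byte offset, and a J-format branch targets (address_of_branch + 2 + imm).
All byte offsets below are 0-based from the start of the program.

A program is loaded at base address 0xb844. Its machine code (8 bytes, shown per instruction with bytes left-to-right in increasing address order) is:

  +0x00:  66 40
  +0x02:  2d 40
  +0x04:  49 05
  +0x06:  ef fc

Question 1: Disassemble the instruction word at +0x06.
jnz $-4

[06] ef fc → 0xeffc
  top 4b → 0xe → jnz [J]
  imm@[11:0]=0xffc (s12→-4) ⇒ $-4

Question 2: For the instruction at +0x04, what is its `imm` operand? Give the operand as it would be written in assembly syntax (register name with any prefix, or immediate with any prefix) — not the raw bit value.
$261

+0x04: 49 05 ⇒ word 0x4905 (big)
  top 4b → 0x4 → cmpi [RI]
  rd@[11:9]=0x4 ⇒ e
  imm@[8:0]=0x105 ⇒ $261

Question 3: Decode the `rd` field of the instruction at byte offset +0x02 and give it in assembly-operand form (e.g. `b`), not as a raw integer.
l

@+02  big-endian(2d 40) = 0x2d40
  op=0x2d40>>12=0x2 ⇒ shl (RR)
  rd: (w>>9)&0x7=0x6 → l
  rs: (w>>6)&0x7=0x5 → h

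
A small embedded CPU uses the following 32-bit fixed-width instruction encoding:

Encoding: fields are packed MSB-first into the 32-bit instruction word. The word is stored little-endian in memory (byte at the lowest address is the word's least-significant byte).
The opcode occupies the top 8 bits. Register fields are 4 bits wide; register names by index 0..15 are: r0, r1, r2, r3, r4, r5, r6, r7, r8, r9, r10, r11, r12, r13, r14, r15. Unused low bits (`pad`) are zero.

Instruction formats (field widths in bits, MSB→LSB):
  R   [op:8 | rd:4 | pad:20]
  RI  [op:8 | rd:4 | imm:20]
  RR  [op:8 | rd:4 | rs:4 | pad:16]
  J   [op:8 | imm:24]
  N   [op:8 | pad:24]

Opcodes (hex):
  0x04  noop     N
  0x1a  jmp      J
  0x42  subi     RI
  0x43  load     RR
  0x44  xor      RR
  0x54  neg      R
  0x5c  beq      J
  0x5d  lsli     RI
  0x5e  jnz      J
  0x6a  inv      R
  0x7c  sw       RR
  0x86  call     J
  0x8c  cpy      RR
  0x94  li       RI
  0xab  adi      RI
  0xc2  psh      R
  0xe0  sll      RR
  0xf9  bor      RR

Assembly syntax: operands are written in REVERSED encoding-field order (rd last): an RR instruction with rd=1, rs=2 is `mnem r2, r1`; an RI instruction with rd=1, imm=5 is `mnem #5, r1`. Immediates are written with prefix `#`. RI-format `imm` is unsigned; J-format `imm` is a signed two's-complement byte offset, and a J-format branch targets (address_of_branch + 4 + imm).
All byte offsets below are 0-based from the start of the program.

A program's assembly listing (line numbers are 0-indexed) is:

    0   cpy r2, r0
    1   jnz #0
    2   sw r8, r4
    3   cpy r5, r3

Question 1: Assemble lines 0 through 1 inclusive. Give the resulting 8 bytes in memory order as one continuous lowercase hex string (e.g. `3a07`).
0000028c0000005e

line 0 (cpy): pack op=0x8c:8|rd=0:4|rs=2:4|pad=0:16 = 0x8c020000; little→ 00 00 02 8c
line 1 (jnz): pack op=0x5e:8|imm=0:24 = 0x5e000000; little→ 00 00 00 5e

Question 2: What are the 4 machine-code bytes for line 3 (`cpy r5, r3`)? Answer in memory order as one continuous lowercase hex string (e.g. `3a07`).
line 3 (cpy): pack op=0x8c:8|rd=3:4|rs=5:4|pad=0:16 = 0x8c350000; little→ 00 00 35 8c

0000358c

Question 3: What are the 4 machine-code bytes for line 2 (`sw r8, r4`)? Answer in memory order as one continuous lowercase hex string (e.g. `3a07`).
0000487c

2. sw fields op=0x7c:8|rd=4:4|rs=8:4|pad=0:16 → word 7c480000h → 00 00 48 7c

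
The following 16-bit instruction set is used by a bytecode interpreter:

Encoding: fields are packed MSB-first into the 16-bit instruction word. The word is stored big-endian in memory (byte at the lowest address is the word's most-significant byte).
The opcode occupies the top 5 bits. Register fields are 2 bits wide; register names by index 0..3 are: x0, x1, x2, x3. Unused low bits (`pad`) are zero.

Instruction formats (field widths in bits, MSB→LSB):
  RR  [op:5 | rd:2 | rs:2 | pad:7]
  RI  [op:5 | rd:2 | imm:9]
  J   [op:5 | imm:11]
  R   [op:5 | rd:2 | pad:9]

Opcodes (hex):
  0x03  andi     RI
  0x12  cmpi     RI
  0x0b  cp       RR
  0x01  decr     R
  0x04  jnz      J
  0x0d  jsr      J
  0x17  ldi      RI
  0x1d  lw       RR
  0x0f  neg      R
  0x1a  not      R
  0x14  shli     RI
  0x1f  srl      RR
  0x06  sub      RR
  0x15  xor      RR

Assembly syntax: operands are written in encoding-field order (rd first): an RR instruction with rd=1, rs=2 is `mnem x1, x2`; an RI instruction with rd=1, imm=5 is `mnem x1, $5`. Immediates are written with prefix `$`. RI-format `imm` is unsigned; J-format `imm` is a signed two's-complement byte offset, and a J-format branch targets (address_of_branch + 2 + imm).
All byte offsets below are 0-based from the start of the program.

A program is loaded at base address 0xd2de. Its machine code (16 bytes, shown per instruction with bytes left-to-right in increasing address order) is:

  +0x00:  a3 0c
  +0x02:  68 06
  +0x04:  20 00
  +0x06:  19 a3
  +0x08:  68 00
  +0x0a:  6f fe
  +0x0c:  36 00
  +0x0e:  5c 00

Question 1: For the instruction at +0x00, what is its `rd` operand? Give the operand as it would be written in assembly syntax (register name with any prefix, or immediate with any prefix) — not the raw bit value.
+0x00: a3 0c ⇒ word 0xa30c (big)
  opcode bits[15:11]=0x14: shli/RI
  rd: (w>>9)&0x3=0x1 → x1
  imm: (w>>0)&0x1ff=0x10c → $268

x1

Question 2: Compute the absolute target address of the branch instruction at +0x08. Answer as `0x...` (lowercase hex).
0xd2e8

+0x08: 68 00 ⇒ word 0x6800 (big)
  opcode bits[15:11]=0xd: jsr/J
  [10:0] imm=0 = $0
  target = base 0xd2de + off 0x08 + 2 + imm 0 = 0xd2e8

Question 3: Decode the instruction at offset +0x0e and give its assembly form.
cp x2, x0

[0e] 5c 00 → 0x5c00
  op=0x5c00>>11=0xb ⇒ cp (RR)
  rd: (w>>9)&0x3=0x2 → x2
  rs: (w>>7)&0x3=0x0 → x0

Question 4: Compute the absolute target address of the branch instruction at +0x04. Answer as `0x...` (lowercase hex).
0xd2e4

@+04  big-endian(20 00) = 0x2000
  top 5b → 0x4 → jnz [J]
  imm: (w>>0)&0x7ff=0x0 → $0
  target = base 0xd2de + off 0x04 + 2 + imm 0 = 0xd2e4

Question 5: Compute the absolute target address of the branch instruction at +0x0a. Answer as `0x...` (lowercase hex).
0xd2e8

[0a] 6f fe → 0x6ffe
  op=0x6ffe>>11=0xd ⇒ jsr (J)
  imm: (w>>0)&0x7ff=0x7fe (s11→-2) → $-2
  target = base 0xd2de + off 0x0a + 2 + imm -2 = 0xd2e8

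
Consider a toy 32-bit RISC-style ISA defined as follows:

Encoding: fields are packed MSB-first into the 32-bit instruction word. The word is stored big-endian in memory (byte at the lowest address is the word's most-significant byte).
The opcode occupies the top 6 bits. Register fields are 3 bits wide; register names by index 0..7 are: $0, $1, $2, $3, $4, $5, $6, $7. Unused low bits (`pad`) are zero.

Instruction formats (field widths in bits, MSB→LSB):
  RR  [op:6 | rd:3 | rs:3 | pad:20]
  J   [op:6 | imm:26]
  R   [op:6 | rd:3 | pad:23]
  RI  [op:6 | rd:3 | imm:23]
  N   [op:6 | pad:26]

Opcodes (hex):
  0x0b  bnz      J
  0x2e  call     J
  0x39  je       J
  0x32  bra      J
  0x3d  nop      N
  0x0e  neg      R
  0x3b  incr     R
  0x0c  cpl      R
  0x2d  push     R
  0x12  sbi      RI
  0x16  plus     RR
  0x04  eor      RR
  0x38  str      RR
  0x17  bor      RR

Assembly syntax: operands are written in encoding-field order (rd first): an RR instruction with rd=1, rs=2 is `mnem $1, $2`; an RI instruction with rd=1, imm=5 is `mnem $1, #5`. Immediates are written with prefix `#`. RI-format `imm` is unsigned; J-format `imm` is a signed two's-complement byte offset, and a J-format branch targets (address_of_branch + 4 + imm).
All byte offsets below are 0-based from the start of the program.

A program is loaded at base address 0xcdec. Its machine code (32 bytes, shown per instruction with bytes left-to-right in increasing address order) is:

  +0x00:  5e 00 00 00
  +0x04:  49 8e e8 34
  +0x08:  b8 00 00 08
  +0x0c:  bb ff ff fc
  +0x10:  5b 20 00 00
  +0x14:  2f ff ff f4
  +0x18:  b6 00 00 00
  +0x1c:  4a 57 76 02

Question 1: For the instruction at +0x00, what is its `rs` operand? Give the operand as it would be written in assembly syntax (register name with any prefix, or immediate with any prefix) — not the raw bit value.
$0

+0x00: 5e 00 00 00 ⇒ word 0x5e000000 (big)
  op=0x5e000000>>26=0x17 ⇒ bor (RR)
  rd: (w>>23)&0x7=0x4 → $4
  rs: (w>>20)&0x7=0x0 → $0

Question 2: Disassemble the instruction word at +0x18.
push $4

+0x18: b6 00 00 00 ⇒ word 0xb6000000 (big)
  opcode bits[31:26]=0x2d: push/R
  rd: (w>>23)&0x7=0x4 → $4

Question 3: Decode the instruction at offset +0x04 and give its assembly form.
+0x04: 49 8e e8 34 ⇒ word 0x498ee834 (big)
  op=0x498ee834>>26=0x12 ⇒ sbi (RI)
  rd@[25:23]=0x3 ⇒ $3
  imm@[22:0]=0xee834 ⇒ #976948

sbi $3, #976948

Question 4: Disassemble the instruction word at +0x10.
plus $6, $2

+0x10: 5b 20 00 00 ⇒ word 0x5b200000 (big)
  top 6b → 0x16 → plus [RR]
  rd: (w>>23)&0x7=0x6 → $6
  rs: (w>>20)&0x7=0x2 → $2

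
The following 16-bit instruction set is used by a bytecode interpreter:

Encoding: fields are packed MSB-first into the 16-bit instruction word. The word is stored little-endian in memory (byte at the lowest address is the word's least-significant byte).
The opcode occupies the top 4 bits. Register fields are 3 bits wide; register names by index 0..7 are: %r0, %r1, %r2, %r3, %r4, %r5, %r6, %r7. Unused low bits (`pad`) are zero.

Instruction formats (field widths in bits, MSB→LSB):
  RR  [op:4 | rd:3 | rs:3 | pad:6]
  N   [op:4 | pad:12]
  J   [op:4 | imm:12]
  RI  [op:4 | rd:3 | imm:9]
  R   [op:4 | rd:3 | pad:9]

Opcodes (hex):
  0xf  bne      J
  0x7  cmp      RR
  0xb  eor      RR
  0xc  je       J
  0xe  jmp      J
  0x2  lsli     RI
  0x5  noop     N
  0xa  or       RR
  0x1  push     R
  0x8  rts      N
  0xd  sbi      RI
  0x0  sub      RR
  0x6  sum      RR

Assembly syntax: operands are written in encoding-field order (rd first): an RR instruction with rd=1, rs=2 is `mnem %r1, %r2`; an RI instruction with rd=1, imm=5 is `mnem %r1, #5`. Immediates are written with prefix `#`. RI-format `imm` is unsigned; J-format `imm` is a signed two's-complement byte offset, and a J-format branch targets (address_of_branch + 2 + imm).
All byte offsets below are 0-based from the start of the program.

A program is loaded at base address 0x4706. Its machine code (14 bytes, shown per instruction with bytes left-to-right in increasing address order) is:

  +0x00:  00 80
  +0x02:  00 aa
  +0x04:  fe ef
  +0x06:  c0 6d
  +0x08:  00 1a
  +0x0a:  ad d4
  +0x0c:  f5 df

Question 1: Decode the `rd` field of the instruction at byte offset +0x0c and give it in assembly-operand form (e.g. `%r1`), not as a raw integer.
%r7

[0c] f5 df → 0xdff5
  op=0xdff5>>12=0xd ⇒ sbi (RI)
  [11:9] rd=7 = %r7
  [8:0] imm=501 = #501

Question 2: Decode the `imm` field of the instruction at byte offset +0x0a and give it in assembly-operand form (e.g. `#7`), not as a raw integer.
@+0a  little-endian(ad d4) = 0xd4ad
  opcode bits[15:12]=0xd: sbi/RI
  rd: (w>>9)&0x7=0x2 → %r2
  imm: (w>>0)&0x1ff=0xad → #173

#173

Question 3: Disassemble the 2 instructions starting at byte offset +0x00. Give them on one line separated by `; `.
[00] 00 80 → 0x8000
  opcode bits[15:12]=0x8: rts/N
[02] 00 aa → 0xaa00
  opcode bits[15:12]=0xa: or/RR
  rd@[11:9]=0x5 ⇒ %r5
  rs@[8:6]=0x0 ⇒ %r0

rts; or %r5, %r0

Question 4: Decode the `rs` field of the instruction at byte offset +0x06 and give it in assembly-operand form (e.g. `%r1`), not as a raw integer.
%r7

+0x06: c0 6d ⇒ word 0x6dc0 (little)
  op=0x6dc0>>12=0x6 ⇒ sum (RR)
  [11:9] rd=6 = %r6
  [8:6] rs=7 = %r7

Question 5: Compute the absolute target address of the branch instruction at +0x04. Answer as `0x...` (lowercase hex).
0x470a

@+04  little-endian(fe ef) = 0xeffe
  opcode bits[15:12]=0xe: jmp/J
  [11:0] imm=4094 (s12→-2) = #-2
  target = base 0x4706 + off 0x04 + 2 + imm -2 = 0x470a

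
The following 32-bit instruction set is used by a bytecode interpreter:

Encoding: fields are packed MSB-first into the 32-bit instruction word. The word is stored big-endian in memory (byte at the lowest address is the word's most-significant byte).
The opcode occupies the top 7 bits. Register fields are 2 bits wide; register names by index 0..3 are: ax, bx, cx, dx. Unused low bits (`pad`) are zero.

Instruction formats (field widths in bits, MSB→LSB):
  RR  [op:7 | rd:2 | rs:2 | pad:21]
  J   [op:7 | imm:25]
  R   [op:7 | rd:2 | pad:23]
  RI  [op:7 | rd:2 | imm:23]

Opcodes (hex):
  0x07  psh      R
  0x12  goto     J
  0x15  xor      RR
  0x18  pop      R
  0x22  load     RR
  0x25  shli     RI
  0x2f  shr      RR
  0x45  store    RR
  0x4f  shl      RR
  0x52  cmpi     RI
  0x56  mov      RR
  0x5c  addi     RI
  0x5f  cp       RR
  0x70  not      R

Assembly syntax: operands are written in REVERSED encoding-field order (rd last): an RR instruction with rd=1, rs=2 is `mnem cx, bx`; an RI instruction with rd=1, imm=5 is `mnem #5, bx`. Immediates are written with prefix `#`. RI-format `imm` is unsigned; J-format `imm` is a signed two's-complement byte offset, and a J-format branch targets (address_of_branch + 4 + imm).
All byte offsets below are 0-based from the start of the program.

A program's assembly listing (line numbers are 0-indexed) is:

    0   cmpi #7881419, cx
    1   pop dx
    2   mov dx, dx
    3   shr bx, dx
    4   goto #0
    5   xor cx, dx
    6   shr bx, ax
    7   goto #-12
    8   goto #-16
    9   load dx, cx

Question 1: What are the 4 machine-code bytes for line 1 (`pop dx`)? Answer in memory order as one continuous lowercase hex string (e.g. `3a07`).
31800000

L1: pop op=0x18:7|rd=3:2|pad=0:23 ⇒ 0x31800000 ⇒ big 31 80 00 00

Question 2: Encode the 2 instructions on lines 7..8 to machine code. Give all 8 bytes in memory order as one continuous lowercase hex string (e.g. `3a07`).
25fffff425fffff0

L7: goto op=0x12:7|imm=-12:25 ⇒ 0x25fffff4 ⇒ big 25 ff ff f4
L8: goto op=0x12:7|imm=-16:25 ⇒ 0x25fffff0 ⇒ big 25 ff ff f0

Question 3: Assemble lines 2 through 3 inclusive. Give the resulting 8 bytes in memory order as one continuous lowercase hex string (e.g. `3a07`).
L2: mov op=0x56:7|rd=3:2|rs=3:2|pad=0:21 ⇒ 0xade00000 ⇒ big ad e0 00 00
L3: shr op=0x2f:7|rd=3:2|rs=1:2|pad=0:21 ⇒ 0x5fa00000 ⇒ big 5f a0 00 00

ade000005fa00000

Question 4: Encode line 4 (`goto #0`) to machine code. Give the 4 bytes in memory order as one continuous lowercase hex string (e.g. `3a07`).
line 4 (goto): pack op=0x12:7|imm=0:25 = 0x24000000; big→ 24 00 00 00

24000000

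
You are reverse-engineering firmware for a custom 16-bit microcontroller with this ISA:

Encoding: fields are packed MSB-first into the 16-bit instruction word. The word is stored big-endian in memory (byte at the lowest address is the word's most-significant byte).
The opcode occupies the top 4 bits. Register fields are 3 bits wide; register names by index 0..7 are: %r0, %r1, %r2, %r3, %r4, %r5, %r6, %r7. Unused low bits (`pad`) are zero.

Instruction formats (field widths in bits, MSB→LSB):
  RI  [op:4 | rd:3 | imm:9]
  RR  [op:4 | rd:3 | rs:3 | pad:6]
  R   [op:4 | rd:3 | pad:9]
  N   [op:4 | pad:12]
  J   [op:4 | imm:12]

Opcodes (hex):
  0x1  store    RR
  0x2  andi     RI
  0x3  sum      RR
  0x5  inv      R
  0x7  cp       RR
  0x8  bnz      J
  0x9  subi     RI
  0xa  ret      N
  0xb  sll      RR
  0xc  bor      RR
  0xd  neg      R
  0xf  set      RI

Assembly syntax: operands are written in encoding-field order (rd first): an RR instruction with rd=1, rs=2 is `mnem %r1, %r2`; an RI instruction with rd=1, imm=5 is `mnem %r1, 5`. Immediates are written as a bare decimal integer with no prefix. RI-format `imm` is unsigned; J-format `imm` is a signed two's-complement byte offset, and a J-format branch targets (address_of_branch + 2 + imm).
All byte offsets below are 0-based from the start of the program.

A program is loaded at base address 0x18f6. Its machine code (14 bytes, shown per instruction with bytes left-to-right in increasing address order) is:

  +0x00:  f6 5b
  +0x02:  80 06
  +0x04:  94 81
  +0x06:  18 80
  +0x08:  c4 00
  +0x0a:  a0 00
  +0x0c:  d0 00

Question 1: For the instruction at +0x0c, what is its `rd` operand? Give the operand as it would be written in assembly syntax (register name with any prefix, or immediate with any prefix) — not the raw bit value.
%r0

[0c] d0 00 → 0xd000
  opcode bits[15:12]=0xd: neg/R
  rd@[11:9]=0x0 ⇒ %r0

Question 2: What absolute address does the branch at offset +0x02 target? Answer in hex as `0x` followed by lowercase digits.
0x1900

@+02  big-endian(80 06) = 0x8006
  op=0x8006>>12=0x8 ⇒ bnz (J)
  imm@[11:0]=0x6 ⇒ 6
  target = base 0x18f6 + off 0x02 + 2 + imm 6 = 0x1900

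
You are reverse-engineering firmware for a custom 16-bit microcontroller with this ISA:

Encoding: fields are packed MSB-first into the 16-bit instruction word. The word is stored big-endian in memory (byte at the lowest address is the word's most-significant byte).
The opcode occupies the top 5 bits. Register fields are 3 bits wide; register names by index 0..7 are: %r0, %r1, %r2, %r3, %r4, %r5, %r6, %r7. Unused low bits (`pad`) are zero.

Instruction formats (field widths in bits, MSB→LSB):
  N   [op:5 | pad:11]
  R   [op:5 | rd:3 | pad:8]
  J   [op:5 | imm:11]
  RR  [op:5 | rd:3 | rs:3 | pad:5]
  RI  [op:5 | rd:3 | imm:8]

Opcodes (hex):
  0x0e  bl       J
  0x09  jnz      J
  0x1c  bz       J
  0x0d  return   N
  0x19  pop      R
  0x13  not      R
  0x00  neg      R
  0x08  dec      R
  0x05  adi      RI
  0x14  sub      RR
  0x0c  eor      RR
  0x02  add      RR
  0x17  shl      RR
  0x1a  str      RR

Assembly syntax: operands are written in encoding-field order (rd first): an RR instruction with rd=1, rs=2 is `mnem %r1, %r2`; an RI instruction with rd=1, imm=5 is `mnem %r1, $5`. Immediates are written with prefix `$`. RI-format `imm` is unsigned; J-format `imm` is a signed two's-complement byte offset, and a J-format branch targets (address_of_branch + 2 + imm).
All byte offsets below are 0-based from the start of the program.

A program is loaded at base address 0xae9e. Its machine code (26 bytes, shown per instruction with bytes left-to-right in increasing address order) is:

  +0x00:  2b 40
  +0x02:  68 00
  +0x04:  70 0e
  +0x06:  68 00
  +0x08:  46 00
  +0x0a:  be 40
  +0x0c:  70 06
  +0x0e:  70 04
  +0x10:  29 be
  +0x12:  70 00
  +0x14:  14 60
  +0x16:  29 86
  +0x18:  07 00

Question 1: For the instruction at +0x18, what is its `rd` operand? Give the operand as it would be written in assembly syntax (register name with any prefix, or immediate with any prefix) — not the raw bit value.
off 0x18: read 07 00 as big → 0x0700
  opcode bits[15:11]=0x0: neg/R
  rd@[10:8]=0x7 ⇒ %r7

%r7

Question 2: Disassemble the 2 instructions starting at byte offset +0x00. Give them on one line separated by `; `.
off 0x00: read 2b 40 as big → 0x2b40
  opcode bits[15:11]=0x5: adi/RI
  rd: (w>>8)&0x7=0x3 → %r3
  imm: (w>>0)&0xff=0x40 → $64
off 0x02: read 68 00 as big → 0x6800
  opcode bits[15:11]=0xd: return/N

adi %r3, $64; return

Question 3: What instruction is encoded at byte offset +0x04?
bl $14

[04] 70 0e → 0x700e
  op=0x700e>>11=0xe ⇒ bl (J)
  [10:0] imm=14 = $14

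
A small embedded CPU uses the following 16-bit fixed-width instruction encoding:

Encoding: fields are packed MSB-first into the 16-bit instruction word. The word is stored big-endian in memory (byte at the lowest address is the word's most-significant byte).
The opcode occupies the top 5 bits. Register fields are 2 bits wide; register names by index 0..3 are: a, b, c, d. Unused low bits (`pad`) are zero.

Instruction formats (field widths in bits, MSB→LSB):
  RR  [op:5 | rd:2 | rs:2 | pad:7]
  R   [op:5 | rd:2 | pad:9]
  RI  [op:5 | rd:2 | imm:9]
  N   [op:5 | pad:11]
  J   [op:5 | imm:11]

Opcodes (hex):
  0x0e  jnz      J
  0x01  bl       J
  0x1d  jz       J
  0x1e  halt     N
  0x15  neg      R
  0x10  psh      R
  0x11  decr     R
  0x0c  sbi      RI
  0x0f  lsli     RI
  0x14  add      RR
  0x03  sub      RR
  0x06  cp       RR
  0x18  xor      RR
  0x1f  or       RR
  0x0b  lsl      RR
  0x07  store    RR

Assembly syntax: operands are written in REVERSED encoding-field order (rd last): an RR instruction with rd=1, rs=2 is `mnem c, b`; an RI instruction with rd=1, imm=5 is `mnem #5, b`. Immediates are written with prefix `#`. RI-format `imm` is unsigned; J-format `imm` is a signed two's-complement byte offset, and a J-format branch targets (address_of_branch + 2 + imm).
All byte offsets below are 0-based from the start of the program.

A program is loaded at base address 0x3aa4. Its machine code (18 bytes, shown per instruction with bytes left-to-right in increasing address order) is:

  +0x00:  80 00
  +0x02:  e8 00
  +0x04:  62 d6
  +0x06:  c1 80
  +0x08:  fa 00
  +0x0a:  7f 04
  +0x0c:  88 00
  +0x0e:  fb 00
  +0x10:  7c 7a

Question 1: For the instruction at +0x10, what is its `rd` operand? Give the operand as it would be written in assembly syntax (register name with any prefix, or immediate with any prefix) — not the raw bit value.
c

[10] 7c 7a → 0x7c7a
  op=0x7c7a>>11=0xf ⇒ lsli (RI)
  rd: (w>>9)&0x3=0x2 → c
  imm: (w>>0)&0x1ff=0x7a → #122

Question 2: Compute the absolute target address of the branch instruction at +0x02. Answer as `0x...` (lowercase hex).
0x3aa8

[02] e8 00 → 0xe800
  opcode bits[15:11]=0x1d: jz/J
  imm@[10:0]=0x0 ⇒ #0
  target = base 0x3aa4 + off 0x02 + 2 + imm 0 = 0x3aa8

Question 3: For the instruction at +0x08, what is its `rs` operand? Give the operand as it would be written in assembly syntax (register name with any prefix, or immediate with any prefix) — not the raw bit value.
@+08  big-endian(fa 00) = 0xfa00
  op=0xfa00>>11=0x1f ⇒ or (RR)
  rd@[10:9]=0x1 ⇒ b
  rs@[8:7]=0x0 ⇒ a

a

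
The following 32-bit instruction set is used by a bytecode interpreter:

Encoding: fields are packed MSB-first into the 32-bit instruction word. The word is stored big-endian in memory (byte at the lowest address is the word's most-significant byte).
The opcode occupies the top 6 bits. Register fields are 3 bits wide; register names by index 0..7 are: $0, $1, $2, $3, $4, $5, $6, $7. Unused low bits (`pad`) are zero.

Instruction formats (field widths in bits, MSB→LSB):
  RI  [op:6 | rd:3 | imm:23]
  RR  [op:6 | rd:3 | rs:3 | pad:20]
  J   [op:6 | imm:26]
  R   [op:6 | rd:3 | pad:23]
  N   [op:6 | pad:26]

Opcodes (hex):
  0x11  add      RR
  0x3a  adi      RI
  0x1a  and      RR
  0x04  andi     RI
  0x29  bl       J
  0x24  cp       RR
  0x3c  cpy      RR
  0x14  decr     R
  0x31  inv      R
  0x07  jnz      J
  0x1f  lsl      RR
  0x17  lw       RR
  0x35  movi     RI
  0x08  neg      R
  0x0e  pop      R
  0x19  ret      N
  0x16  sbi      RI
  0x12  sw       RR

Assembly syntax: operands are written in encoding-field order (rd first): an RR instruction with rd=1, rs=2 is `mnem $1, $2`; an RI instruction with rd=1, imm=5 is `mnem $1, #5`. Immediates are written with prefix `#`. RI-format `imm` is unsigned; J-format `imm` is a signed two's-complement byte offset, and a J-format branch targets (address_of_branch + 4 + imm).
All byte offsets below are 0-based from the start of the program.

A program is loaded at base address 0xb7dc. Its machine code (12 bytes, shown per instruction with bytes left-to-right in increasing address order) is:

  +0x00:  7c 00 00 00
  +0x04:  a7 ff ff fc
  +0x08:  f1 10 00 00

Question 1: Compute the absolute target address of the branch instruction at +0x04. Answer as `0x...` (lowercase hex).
0xb7e0

[04] a7 ff ff fc → 0xa7fffffc
  top 6b → 0x29 → bl [J]
  imm: (w>>0)&0x3ffffff=0x3fffffc (s26→-4) → #-4
  target = base 0xb7dc + off 0x04 + 4 + imm -4 = 0xb7e0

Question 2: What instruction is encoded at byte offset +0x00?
lsl $0, $0

off 0x00: read 7c 00 00 00 as big → 0x7c000000
  opcode bits[31:26]=0x1f: lsl/RR
  rd@[25:23]=0x0 ⇒ $0
  rs@[22:20]=0x0 ⇒ $0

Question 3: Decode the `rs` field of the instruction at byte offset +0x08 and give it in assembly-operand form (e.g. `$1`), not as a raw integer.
off 0x08: read f1 10 00 00 as big → 0xf1100000
  op=0xf1100000>>26=0x3c ⇒ cpy (RR)
  rd: (w>>23)&0x7=0x2 → $2
  rs: (w>>20)&0x7=0x1 → $1

$1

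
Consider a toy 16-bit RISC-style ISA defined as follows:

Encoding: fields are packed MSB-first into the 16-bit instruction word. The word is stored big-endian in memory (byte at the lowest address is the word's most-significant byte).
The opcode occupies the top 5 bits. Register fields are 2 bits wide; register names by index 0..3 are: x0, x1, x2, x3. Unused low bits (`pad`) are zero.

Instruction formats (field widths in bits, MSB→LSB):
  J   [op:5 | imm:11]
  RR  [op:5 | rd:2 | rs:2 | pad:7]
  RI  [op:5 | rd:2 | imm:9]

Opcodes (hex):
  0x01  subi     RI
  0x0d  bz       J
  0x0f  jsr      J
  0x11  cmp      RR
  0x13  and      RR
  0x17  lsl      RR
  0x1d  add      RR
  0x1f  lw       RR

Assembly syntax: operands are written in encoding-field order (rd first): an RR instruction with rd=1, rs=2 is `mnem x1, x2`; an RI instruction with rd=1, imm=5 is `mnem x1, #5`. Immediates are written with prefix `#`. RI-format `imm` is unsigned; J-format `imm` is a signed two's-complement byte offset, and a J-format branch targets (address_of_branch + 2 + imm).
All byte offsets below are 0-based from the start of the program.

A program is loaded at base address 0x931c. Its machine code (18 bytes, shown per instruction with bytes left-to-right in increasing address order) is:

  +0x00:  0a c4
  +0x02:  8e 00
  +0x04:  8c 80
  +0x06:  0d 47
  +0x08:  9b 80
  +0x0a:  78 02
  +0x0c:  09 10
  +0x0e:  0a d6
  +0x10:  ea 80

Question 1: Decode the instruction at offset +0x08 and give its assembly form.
off 0x08: read 9b 80 as big → 0x9b80
  op=0x9b80>>11=0x13 ⇒ and (RR)
  [10:9] rd=1 = x1
  [8:7] rs=3 = x3

and x1, x3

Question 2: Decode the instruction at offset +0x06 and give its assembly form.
+0x06: 0d 47 ⇒ word 0x0d47 (big)
  opcode bits[15:11]=0x1: subi/RI
  [10:9] rd=2 = x2
  [8:0] imm=327 = #327

subi x2, #327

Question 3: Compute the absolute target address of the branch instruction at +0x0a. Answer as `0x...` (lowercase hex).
0x932a

@+0a  big-endian(78 02) = 0x7802
  op=0x7802>>11=0xf ⇒ jsr (J)
  [10:0] imm=2 = #2
  target = base 0x931c + off 0x0a + 2 + imm 2 = 0x932a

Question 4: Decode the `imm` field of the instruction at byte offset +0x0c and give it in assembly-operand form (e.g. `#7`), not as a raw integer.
[0c] 09 10 → 0x0910
  opcode bits[15:11]=0x1: subi/RI
  rd: (w>>9)&0x3=0x0 → x0
  imm: (w>>0)&0x1ff=0x110 → #272

#272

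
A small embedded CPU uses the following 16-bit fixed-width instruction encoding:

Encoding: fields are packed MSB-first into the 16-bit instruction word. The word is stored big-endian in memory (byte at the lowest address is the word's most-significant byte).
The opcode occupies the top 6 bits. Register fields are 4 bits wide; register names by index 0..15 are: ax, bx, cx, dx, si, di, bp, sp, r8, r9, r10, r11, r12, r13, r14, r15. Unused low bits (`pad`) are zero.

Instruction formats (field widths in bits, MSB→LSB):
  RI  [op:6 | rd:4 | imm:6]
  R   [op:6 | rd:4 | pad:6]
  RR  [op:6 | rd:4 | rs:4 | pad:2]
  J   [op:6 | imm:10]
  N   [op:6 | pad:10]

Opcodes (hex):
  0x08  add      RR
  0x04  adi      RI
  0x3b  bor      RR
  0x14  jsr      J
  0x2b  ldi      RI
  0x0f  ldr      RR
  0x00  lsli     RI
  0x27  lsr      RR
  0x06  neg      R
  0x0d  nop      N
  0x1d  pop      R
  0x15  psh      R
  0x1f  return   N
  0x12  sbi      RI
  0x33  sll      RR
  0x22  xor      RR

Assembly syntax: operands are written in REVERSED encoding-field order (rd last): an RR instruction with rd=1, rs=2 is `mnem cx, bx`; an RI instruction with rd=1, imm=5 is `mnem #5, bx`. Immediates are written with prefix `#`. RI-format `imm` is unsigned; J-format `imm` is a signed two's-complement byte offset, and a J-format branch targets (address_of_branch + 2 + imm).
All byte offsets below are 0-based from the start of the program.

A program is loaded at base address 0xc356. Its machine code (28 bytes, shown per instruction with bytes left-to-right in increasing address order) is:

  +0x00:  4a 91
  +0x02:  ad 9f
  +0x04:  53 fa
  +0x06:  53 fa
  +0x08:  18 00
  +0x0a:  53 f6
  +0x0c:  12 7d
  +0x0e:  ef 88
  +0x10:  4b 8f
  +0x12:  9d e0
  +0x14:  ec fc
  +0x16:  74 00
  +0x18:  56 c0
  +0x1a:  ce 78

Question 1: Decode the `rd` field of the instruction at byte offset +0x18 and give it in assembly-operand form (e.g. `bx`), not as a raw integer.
+0x18: 56 c0 ⇒ word 0x56c0 (big)
  opcode bits[15:10]=0x15: psh/R
  [9:6] rd=11 = r11

r11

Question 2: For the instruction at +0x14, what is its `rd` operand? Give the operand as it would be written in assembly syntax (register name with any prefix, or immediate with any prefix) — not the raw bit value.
+0x14: ec fc ⇒ word 0xecfc (big)
  opcode bits[15:10]=0x3b: bor/RR
  rd: (w>>6)&0xf=0x3 → dx
  rs: (w>>2)&0xf=0xf → r15

dx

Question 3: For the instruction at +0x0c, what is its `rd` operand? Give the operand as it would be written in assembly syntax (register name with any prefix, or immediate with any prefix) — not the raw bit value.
r9

[0c] 12 7d → 0x127d
  opcode bits[15:10]=0x4: adi/RI
  rd: (w>>6)&0xf=0x9 → r9
  imm: (w>>0)&0x3f=0x3d → #61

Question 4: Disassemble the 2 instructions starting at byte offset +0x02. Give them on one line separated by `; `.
@+02  big-endian(ad 9f) = 0xad9f
  top 6b → 0x2b → ldi [RI]
  [9:6] rd=6 = bp
  [5:0] imm=31 = #31
@+04  big-endian(53 fa) = 0x53fa
  top 6b → 0x14 → jsr [J]
  [9:0] imm=1018 (s10→-6) = #-6

ldi #31, bp; jsr #-6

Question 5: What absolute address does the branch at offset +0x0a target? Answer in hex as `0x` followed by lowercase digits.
[0a] 53 f6 → 0x53f6
  opcode bits[15:10]=0x14: jsr/J
  [9:0] imm=1014 (s10→-10) = #-10
  target = base 0xc356 + off 0x0a + 2 + imm -10 = 0xc358

0xc358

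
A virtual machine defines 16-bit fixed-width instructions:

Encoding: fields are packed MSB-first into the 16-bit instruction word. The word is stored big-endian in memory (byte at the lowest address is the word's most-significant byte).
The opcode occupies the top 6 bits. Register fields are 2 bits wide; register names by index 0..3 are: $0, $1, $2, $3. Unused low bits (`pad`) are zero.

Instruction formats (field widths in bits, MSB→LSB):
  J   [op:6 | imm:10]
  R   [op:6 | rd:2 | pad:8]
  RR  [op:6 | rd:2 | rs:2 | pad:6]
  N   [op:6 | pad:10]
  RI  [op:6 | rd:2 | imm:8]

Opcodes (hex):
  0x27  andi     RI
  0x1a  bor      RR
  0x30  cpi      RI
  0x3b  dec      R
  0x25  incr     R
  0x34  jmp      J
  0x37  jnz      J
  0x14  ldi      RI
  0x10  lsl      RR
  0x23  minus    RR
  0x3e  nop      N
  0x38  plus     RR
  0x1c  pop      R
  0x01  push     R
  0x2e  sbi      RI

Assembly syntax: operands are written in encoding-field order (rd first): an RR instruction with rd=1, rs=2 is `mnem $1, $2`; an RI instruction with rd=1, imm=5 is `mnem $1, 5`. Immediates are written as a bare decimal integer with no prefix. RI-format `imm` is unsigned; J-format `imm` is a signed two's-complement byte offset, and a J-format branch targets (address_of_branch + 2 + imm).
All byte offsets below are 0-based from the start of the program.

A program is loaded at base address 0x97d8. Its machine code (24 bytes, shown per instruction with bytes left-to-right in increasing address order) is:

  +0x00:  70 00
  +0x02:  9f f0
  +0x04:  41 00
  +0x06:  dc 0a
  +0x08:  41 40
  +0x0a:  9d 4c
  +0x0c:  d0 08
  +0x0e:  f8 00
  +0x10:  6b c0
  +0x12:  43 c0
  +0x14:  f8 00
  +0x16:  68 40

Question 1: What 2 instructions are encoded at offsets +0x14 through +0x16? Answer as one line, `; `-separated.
nop; bor $0, $1

[14] f8 00 → 0xf800
  top 6b → 0x3e → nop [N]
[16] 68 40 → 0x6840
  top 6b → 0x1a → bor [RR]
  rd@[9:8]=0x0 ⇒ $0
  rs@[7:6]=0x1 ⇒ $1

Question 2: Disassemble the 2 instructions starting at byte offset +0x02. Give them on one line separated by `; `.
@+02  big-endian(9f f0) = 0x9ff0
  top 6b → 0x27 → andi [RI]
  rd@[9:8]=0x3 ⇒ $3
  imm@[7:0]=0xf0 ⇒ 240
@+04  big-endian(41 00) = 0x4100
  top 6b → 0x10 → lsl [RR]
  rd@[9:8]=0x1 ⇒ $1
  rs@[7:6]=0x0 ⇒ $0

andi $3, 240; lsl $1, $0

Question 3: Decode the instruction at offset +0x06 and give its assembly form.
+0x06: dc 0a ⇒ word 0xdc0a (big)
  op=0xdc0a>>10=0x37 ⇒ jnz (J)
  [9:0] imm=10 = 10

jnz 10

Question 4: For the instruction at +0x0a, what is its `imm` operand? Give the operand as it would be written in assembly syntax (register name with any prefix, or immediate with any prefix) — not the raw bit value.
off 0x0a: read 9d 4c as big → 0x9d4c
  op=0x9d4c>>10=0x27 ⇒ andi (RI)
  rd@[9:8]=0x1 ⇒ $1
  imm@[7:0]=0x4c ⇒ 76

76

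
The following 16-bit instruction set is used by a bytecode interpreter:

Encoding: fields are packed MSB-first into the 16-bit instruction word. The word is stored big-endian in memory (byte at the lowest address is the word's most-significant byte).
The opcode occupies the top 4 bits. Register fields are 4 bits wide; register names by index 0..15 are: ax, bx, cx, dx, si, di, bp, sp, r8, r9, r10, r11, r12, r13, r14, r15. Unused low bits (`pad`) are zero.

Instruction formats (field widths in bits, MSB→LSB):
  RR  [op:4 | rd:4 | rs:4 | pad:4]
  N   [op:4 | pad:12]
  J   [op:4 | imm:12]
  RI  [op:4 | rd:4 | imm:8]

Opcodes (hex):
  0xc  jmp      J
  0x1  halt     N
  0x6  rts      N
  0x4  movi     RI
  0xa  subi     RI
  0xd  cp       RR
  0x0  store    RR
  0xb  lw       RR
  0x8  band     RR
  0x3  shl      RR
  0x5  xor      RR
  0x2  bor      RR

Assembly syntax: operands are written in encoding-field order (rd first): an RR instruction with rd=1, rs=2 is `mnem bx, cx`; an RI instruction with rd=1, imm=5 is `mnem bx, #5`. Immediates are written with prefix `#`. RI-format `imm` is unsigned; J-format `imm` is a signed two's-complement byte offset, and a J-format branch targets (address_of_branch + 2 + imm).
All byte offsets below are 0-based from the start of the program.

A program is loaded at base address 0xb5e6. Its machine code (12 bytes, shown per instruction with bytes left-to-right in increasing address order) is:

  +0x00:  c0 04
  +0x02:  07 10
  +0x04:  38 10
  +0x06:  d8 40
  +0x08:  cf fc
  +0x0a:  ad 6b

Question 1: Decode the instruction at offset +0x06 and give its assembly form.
cp r8, si

[06] d8 40 → 0xd840
  opcode bits[15:12]=0xd: cp/RR
  rd@[11:8]=0x8 ⇒ r8
  rs@[7:4]=0x4 ⇒ si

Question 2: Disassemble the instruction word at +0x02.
store sp, bx

+0x02: 07 10 ⇒ word 0x0710 (big)
  opcode bits[15:12]=0x0: store/RR
  rd@[11:8]=0x7 ⇒ sp
  rs@[7:4]=0x1 ⇒ bx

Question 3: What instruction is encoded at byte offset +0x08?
jmp #-4

[08] cf fc → 0xcffc
  opcode bits[15:12]=0xc: jmp/J
  [11:0] imm=4092 (s12→-4) = #-4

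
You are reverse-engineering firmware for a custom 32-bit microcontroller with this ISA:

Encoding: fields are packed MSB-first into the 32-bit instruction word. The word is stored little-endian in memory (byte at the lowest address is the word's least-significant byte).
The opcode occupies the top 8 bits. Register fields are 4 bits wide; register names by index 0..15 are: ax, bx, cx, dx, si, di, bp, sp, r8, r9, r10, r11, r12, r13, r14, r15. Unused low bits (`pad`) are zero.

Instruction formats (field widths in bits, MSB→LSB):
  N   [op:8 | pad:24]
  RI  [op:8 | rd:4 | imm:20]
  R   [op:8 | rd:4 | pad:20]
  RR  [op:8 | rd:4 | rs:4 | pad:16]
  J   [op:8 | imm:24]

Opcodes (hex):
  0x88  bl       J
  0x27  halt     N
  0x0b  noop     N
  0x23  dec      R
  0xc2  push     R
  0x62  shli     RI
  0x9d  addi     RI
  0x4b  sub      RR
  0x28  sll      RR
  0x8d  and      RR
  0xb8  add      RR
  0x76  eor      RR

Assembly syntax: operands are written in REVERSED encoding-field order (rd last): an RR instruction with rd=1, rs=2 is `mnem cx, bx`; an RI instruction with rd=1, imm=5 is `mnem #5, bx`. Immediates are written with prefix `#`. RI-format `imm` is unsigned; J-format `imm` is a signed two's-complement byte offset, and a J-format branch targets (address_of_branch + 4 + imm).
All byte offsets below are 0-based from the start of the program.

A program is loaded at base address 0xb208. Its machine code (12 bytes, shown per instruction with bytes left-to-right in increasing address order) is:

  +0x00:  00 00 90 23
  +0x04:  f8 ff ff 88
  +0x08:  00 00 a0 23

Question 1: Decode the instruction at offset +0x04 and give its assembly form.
+0x04: f8 ff ff 88 ⇒ word 0x88fffff8 (little)
  op=0x88fffff8>>24=0x88 ⇒ bl (J)
  imm: (w>>0)&0xffffff=0xfffff8 (s24→-8) → #-8

bl #-8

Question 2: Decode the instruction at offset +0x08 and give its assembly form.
+0x08: 00 00 a0 23 ⇒ word 0x23a00000 (little)
  opcode bits[31:24]=0x23: dec/R
  rd@[23:20]=0xa ⇒ r10

dec r10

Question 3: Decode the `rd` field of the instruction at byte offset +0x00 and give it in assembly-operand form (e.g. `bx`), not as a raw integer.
[00] 00 00 90 23 → 0x23900000
  op=0x23900000>>24=0x23 ⇒ dec (R)
  rd: (w>>20)&0xf=0x9 → r9

r9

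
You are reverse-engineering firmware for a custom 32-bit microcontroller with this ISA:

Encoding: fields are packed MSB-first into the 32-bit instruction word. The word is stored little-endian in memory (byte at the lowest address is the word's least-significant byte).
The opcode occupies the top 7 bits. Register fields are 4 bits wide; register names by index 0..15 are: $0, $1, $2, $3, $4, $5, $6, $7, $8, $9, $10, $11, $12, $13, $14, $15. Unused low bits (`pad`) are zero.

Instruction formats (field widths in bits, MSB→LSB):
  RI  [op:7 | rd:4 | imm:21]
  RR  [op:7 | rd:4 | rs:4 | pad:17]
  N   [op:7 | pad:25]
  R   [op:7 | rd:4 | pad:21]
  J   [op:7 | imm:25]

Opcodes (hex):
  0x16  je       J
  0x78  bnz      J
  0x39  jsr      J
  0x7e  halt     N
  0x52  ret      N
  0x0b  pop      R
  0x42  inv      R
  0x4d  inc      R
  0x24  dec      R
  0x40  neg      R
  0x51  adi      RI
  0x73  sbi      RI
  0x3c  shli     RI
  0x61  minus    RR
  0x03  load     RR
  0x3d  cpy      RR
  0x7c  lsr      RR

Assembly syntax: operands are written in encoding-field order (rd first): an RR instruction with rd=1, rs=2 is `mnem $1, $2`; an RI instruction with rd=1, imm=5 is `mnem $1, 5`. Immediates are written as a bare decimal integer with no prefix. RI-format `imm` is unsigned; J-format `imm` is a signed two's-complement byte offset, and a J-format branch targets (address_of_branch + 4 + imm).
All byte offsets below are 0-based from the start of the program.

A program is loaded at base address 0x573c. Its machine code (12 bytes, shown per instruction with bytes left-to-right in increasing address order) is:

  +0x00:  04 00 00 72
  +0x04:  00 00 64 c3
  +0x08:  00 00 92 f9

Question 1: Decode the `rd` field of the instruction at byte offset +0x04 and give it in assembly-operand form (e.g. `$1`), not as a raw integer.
$11

+0x04: 00 00 64 c3 ⇒ word 0xc3640000 (little)
  top 7b → 0x61 → minus [RR]
  rd@[24:21]=0xb ⇒ $11
  rs@[20:17]=0x2 ⇒ $2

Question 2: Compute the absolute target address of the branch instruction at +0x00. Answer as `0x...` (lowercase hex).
0x5744

+0x00: 04 00 00 72 ⇒ word 0x72000004 (little)
  opcode bits[31:25]=0x39: jsr/J
  [24:0] imm=4 = 4
  target = base 0x573c + off 0x00 + 4 + imm 4 = 0x5744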